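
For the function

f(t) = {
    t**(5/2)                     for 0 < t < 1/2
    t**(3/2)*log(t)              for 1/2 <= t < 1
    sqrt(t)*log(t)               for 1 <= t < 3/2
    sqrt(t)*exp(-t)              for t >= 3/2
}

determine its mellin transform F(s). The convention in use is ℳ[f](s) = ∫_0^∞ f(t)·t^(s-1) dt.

reversing the shared t-power: t**2 on [0, 1/2); t*log(t) on [1/2, 1); log(t) on [1, 3/2); …
f breaks at 1/2, 1, 3/2 into 4 integrals to sum
on [0, 1/2) integrate f = t**(5/2) against the kernel
[1/2, 1) adds the kernel integral of t**(3/2)*log(t)
between 1 and 3/2 the integrand is sqrt(t)*log(t)·t^(s-1)
segment 3/2 to ∞ holds sqrt(t)*exp(-t); add its integral

2**(-s - 3/2)*(2**(s + 3/2)*(2*s + 1)**2*(2*s + 5)*(8*s + (2*s + 1)**2 + 8)*uppergamma(s + 1/2, 3/2) + 2**(s + 7/2)*(-2*s - 5)*(2*s + 1)**2 + 2**(s + 7/2)*(2*s + 5)*(8*s + (2*s + 1)**2 + 8) + 3**(s + 1/2)*(2*s + 1)*(2*s + 5)*(-4*log(2) + 4*log(3))*(8*s + (2*s + 1)**2 + 8) - 8*3**(s + 1/2)*(2*s + 5)*(8*s + (2*s + 1)**2 + 8) + (2*s + 1)**3*(2*s + 5)*log(4) + 4*(2*s + 1)**2*(2*s + 5)*log(2) + (2*s + 1)**2*(8*s + 20) + (2*s + 1)**2*(8*s + (2*s + 1)**2 + 8))/((2*s + 1)**2*(2*s + 5)*(8*s + (2*s + 1)**2 + 8))
  Re(s) > -5/2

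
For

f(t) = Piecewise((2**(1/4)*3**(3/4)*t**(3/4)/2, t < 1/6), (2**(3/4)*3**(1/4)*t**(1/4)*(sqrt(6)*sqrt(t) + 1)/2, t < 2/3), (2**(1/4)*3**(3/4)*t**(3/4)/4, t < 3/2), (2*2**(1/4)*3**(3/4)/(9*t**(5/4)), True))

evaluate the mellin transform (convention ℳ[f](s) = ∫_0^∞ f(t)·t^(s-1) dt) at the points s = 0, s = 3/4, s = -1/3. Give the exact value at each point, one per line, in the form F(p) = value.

F(0) = -7*sqrt(2)/3 + 167*sqrt(6)/270 + 6
F(3/4) = 11*2**(3/4)*3**(1/4)/8
F(-1/3) = 2**(5/6)*3**(1/3)*(-10773*2**(5/6) + 1699*3**(5/6) + 27702)/5130

undo the common scale on t: t**(3/4) on [0, 1/4); t**(1/4)*(2*sqrt(t) + 1) on [1/4, 1); t**(3/4)/2 on [1, 9/4); …
strip the power substitution: t**(3/2) on [0, 1/2); sqrt(t)*(2*t + 1) on [1/2, 1); t**(3/2)/2 on [1, 3/2); …
strip the shared t-power: t on [0, 1/2); 2*t + 1 on [1/2, 1); t/2 on [1, 3/2); …
linearity at 1/6, 2/3, 3/2 turns ℳ[f](s) into 4 summed integrals
on [0, 1/6): add ∫ 2**(1/4)*3**(3/4)*t**(3/4)/2·t^(s-1) dt
piece [1/6, 2/3): integrate 2**(3/4)*3**(1/4)*t**(1/4)*(sqrt(6)*sqrt(t) + 1)/2 against the kernel
for t in [2/3, 3/2): the term is ∫ 2**(1/4)*3**(3/4)*t**(3/4)/4·t^(s-1)
for t in [3/2, ∞): the term is ∫ 2*2**(1/4)*3**(3/4)/(9*t**(5/4))·t^(s-1)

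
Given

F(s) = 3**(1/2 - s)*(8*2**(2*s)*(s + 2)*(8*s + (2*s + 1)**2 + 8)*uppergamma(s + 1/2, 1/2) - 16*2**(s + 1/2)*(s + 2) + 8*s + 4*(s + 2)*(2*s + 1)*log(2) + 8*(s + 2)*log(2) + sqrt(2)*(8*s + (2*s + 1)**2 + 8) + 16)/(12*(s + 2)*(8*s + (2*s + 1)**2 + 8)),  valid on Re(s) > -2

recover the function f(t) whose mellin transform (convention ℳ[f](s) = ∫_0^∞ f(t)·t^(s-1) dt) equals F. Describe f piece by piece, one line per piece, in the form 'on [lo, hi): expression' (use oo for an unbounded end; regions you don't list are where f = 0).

on [0, 1/3): 3*sqrt(6)*t**2/4
on [1/3, 2/3): 3*t**(3/2)*log(3*t/2)/2
on [2/3, oo): sqrt(t)*exp(-3*t/4)

peel off the shared t-power: 3*sqrt(6)*t**(3/2)/4 on [0, 1/3); 3*t*log(3*t/2)/2 on [1/3, 2/3); exp(-3*t/4) on [2/3, ∞)
peel off the common scale on t: t**(3/2) on [0, 1/2); t*log(t) on [1/2, 1); exp(-t/2) on [1, ∞)
split f at 1/3, 2/3: ℳ[f](s) collects 3 kernel integrals
over [0, 1/3), the kernel integral of 3*sqrt(6)*t**2/4 enters the sum
∫ 3*t**(3/2)*log(3*t/2)/2·t^(s-1) over [1/3, 2/3)
piece [2/3, ∞): integrate sqrt(t)*exp(-3*t/4) against the kernel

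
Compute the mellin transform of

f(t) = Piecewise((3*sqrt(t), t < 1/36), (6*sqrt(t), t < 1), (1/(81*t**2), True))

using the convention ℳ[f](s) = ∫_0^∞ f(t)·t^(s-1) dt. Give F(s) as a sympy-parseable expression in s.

invert the power substitution to get 3*t on [0, 1/6); 6*t on [1/6, 1); 1/(81*t**4) on [1, ∞)
reversing the common scale on t: t on [0, 1/2); 2*t on [1/2, 3); t**(-4) on [3, ∞)
the 3 pieces separated at 1/36, 1 each add one integral
for t in [0, 1/36): the term is ∫ 3*sqrt(t)·t^(s-1)
over [1/36, 1), the kernel integral of 6*sqrt(t) enters the sum
on [1, ∞): add ∫ 1/(81*t**2)·t^(s-1) dt

(-36**s*(2*s + 1) + 972*6**(2*s)*(s - 2) - 81*s + 162)/(81*36**s*(s - 2)*(2*s + 1))
  -1/2 < Re(s) < 2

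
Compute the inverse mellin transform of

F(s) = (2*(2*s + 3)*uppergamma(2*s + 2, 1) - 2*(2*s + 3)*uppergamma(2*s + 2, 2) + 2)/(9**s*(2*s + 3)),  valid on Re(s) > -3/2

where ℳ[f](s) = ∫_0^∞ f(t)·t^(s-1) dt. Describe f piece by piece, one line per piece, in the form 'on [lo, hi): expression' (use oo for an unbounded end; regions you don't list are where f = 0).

on [0, 1/9): 27*t**(3/2)
on [1/9, 4/9): 9*t*exp(-3*sqrt(t))

undo the power substitution: 27*t**3 on [0, 1/3); 9*t**2*exp(-3*t) on [1/3, 2/3)
undo the common scale on t: t**3 on [0, 1); t**2*exp(-t) on [1, 2)
invert the shared t-power to get t on [0, 1); exp(-t) on [1, 2)
along the cuts 1/9, ℳ[f](s) splits into 2 integrals
on [0, 1/9): add ∫ 27*t**(3/2)·t^(s-1) dt
for t in [1/9, 4/9): the term is ∫ 9*t*exp(-3*sqrt(t))·t^(s-1)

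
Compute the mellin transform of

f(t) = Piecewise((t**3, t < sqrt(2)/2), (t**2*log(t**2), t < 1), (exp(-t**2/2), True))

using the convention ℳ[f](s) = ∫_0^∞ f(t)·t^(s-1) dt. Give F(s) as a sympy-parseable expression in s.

invert the power substitution to get t**(3/2) on [0, 1/2); t*log(t) on [1/2, 1); exp(-t/2) on [1, ∞)
decompose at sqrt(2)/2, 1; ℳ[f](s) sums the 3 pieces' integrals
[0, sqrt(2)/2) adds the kernel integral of t**3
on [sqrt(2)/2, 1): add ∫ t**2*log(t**2)·t^(s-1) dt
∫ over [1, ∞) of exp(-t**2/2)·t^(s-1) joins the sum

(-2*2**(s/2)*(s + 3) + 2*2**s*(s + 3)*(s**2/4 + s + 1)*uppergamma(s/2, 1/2) + s*(s + 3)*log(2)/2 + s + (s + 3)*log(2) + sqrt(2)*(s**2/4 + s + 1) + 3)/(4*2**(s/2)*(s + 3)*(s**2/4 + s + 1))
  Re(s) > -3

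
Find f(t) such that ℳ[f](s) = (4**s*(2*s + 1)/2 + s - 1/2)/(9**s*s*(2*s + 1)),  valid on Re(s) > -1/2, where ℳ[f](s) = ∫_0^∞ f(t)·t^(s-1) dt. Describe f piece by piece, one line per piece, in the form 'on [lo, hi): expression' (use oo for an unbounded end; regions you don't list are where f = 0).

on [0, 1/9): 3*sqrt(t)
on [1/9, 4/9): 1/2

remove the power substitution first: 3*t on [0, 1/3); 1/2 on [1/3, 2/3)
strip the common scale on t: t on [0, 1); 1/2 on [1, 2)
split f at 1/9: ℳ[f](s) collects 2 kernel integrals
the [0, 1/9) slice contributes ∫ 3*sqrt(t)·t^(s-1) dt
∫ 1/2·t^(s-1) over [1/9, 4/9)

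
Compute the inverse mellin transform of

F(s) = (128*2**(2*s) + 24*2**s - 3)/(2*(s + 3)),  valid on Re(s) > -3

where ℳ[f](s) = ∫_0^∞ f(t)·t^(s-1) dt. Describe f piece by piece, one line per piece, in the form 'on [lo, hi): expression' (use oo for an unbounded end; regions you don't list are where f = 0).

breakpoints 1, 2: one integral from each of the 3 segments
the [0, 1) slice contributes ∫ t**3·t^(s-1) dt
[1, 2) adds the kernel integral of 5*t**3/2
piece [2, 4): integrate t**3 against the kernel

on [0, 1): t**3
on [1, 2): 5*t**3/2
on [2, 4): t**3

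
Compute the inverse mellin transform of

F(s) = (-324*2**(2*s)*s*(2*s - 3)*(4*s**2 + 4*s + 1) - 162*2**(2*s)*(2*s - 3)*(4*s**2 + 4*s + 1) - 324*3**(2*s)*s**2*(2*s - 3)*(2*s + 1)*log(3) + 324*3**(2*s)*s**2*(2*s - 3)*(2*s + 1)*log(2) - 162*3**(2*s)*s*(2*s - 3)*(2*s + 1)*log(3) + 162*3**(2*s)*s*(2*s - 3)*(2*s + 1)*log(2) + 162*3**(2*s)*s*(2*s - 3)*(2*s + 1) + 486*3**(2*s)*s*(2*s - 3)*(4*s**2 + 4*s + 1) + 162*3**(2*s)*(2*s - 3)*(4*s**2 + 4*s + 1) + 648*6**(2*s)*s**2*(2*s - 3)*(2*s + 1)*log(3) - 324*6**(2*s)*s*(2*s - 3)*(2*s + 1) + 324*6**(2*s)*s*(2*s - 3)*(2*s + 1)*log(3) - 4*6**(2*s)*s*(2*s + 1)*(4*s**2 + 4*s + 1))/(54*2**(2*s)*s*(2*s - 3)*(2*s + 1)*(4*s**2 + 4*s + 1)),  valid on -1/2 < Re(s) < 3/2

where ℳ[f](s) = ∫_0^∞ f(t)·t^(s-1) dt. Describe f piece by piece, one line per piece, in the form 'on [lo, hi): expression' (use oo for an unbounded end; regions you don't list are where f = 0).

on [0, 1): sqrt(t)
on [1, 9/4): sqrt(t) + 3
on [9/4, 9): sqrt(t)*log(sqrt(t))
on [9, oo): t**(-3/2)

invert the power substitution to get t on [0, 1); t + 3 on [1, 3/2); t*log(t) on [3/2, 3); …
treat the 4 regions marked off by 1, 9/4, 9 separately and sum
[0, 1) adds the kernel integral of sqrt(t)
∫ over [1, 9/4) of (sqrt(t) + 3)·t^(s-1) joins the sum
∫ sqrt(t)*log(sqrt(t))·t^(s-1) over [9/4, 9)
on [9, ∞): add ∫ t**(-3/2)·t^(s-1) dt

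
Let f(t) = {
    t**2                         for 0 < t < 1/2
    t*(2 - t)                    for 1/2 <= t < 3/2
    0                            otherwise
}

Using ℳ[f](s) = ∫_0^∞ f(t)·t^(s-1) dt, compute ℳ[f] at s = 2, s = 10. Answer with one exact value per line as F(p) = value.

undo the shared t-power: t on [0, 1/2); 2 - t on [1/2, 3/2)
decompose at 1/2; ℳ[f](s) sums the 2 pieces' integrals
[0, 1/2) adds the kernel integral of t**2
the [1/2, 3/2) slice contributes ∫ t*(2 - t)·t^(s-1) dt

F(2) = 179/192
F(10) = 2657179/540672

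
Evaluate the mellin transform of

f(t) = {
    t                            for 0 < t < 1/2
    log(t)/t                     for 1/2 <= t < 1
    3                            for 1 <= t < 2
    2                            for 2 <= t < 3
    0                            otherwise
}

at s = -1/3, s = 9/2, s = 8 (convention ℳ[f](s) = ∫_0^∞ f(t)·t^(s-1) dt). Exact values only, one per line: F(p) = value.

f breaks at 1/2, 1, 2 into 4 integrals to sum
∫ over [0, 1/2) of t·t^(s-1) joins the sum
between 1/2 and 1 the integrand is log(t)/t·t^(s-1)
on [1, 2): add ∫ 3·t^(s-1) dt
piece [2, 3): integrate 2 against the kernel

F(-1/3) = 2**(1/3)*(-32*6**(2/3) - 48*2**(1/3) - 48*log(2) + 60 + 135*2**(2/3))/32
F(9/2) = sqrt(2)*(-58080*sqrt(2) + 2772*log(2) + 553169 + 2794176*sqrt(6))/155232
F(8) = log(2)/896 + 377491477/225792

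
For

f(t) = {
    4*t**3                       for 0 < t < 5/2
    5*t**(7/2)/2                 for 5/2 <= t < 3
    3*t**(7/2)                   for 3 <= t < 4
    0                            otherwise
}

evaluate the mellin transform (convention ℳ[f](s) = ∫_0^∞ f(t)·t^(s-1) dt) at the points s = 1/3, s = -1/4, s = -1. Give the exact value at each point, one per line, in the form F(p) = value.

the 3 pieces separated at 5/2, 3 each add one integral
between 0 and 5/2 the integrand is 4*t**3·t^(s-1)
on [5/2, 3): add ∫ 5*t**(7/2)/2·t^(s-1) dt
over [3, 4), the kernel integral of 3*t**(7/2) enters the sum

F(1/3) = -1875*2**(1/6)*5**(5/6)/368 - 81*3**(5/6)/23 + 75*2**(2/3)*5**(1/3)/8 + 2304*2**(2/3)/23
F(-1/4) = -625*2**(3/4)*5**(1/4)/104 - 54*3**(1/4)/13 + 50*2**(1/4)*5**(3/4)/11 + 768*sqrt(2)/13
F(-1) = -25*sqrt(10)/8 - 9*sqrt(3)/5 + 509/10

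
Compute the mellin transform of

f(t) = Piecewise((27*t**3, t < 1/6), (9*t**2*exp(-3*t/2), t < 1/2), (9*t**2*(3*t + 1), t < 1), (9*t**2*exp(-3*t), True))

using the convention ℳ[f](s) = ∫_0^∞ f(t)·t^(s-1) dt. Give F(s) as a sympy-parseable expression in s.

the common scale on t comes off first: 27*t**3/8 on [0, 1/3); 9*t**2*exp(-3*t/4)/4 on [1/3, 1); 9*t**2*(3*t/2 + 1)/4 on [1, 2); …
the common scale on t comes off first: t**3 on [0, 1/2); t**2*exp(-t/2) on [1/2, 3/2); t**2*(t + 1) on [3/2, 3); …
undo the shared t-power: t on [0, 1/2); exp(-t/2) on [1/2, 3/2); t + 1 on [3/2, 3); …
linearity at 1/6, 1/2, 1 turns ℳ[f](s) into 4 summed integrals
on [0, 1/6): add ∫ 27*t**3·t^(s-1) dt
between 1/6 and 1/2 the integrand is 9*t**2*exp(-3*t/2)·t^(s-1)
on [1/2, 1): add ∫ 9*t**2*(3*t + 1)·t^(s-1) dt
between 1 and ∞ the integrand is 9*t**2*exp(-3*t)·t^(s-1)

(32*2**(2*s)*(s + 2)*(s + 3)*uppergamma(s + 2, 1/4) - 32*2**(2*s)*(s + 2)*(s + 3)*uppergamma(s + 2, 3/4) + 8*2**s*(s + 2)*(s + 3)*uppergamma(s + 2, 3) - 45*3**s*(s + 2) - 18*3**s + 288*6**s*(s + 2) + 72*6**s + s + 2)/(8*6**s*(s + 2)*(s + 3))
  Re(s) > -3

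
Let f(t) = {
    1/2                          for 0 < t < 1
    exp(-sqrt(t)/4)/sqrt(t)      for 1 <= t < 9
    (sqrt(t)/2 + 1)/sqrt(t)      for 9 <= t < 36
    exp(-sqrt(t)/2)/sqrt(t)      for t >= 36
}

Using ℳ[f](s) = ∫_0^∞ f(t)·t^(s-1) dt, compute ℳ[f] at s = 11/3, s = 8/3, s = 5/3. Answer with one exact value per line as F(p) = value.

F(11/3) = -8192*2**(2/3)*uppergamma(19/3, 3/4) - 220887*3**(1/3)/418 + 3/22 + 128*2**(1/3)*uppergamma(19/3, 3) + 11057472*6**(1/3)/209 + 8192*2**(2/3)*uppergamma(19/3, 1/4)
F(8/3) = -512*2**(2/3)*uppergamma(13/3, 3/4) - 17253*3**(1/3)/208 + 3/16 + 32*2**(1/3)*uppergamma(13/3, 3) + 26730*6**(1/3)/13 + 512*2**(2/3)*uppergamma(13/3, 1/4)
F(5/3) = -32*2**(2/3)*uppergamma(7/3, 3/4) - 1107*3**(1/3)/70 + 3/10 + 8*2**(1/3)*uppergamma(7/3, 3) + 32*2**(2/3)*uppergamma(7/3, 1/4) + 3348*6**(1/3)/35

peel off the power substitution: 1/2 on [0, 1); exp(-t/4)/t on [1, 3); (t/2 + 1)/t on [3, 6); …
invert the shared t-power to get t/2 on [0, 1); exp(-t/4) on [1, 3); t/2 + 1 on [3, 6); …
back out the common scale on t: t on [0, 1/2); exp(-t/2) on [1/2, 3/2); t + 1 on [3/2, 3); …
integrate the 4 segments split at 1, 9, 36, then add the results
∫ 1/2·t^(s-1) over [0, 1)
on [1, 9): add ∫ exp(-sqrt(t)/4)/sqrt(t)·t^(s-1) dt
on [9, 36) integrate f = (sqrt(t)/2 + 1)/sqrt(t) against the kernel
segment 36 to ∞ holds exp(-sqrt(t)/2)/sqrt(t); add its integral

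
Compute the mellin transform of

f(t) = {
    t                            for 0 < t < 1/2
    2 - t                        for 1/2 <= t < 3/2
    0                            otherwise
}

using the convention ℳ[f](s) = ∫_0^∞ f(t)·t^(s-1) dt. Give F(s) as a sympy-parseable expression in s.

(3**s*s + 4*3**s - 2*s - 4)/(2*2**s*s*(s + 1))
  Re(s) > -1

decompose at 1/2; ℳ[f](s) sums the 2 pieces' integrals
segment 0 to 1/2 holds t; add its integral
between 1/2 and 3/2 the integrand is (2 - t)·t^(s-1)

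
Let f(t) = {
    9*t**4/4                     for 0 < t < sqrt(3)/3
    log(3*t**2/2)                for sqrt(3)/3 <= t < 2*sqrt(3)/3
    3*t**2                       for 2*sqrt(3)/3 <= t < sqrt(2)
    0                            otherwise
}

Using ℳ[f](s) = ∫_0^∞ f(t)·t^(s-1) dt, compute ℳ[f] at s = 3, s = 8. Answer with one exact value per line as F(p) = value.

F(3) = sqrt(3)*(-9979 + 3780*log(2) + 9072*sqrt(6))/11340
F(8) = 257*log(2)/648 + 320281/38880

back out the power substitution: 9*t**2/4 on [0, 1/3); log(3*t/2) on [1/3, 4/3); 3*t on [4/3, 2)
strip the common scale on t: t**2 on [0, 1/2); log(t) on [1/2, 2); 2*t on [2, 3)
split f at sqrt(3)/3, 2*sqrt(3)/3: ℳ[f](s) collects 3 kernel integrals
piece [0, sqrt(3)/3): integrate 9*t**4/4 against the kernel
for t in [sqrt(3)/3, 2*sqrt(3)/3): the term is ∫ log(3*t**2/2)·t^(s-1)
on [2*sqrt(3)/3, sqrt(2)) integrate f = 3*t**2 against the kernel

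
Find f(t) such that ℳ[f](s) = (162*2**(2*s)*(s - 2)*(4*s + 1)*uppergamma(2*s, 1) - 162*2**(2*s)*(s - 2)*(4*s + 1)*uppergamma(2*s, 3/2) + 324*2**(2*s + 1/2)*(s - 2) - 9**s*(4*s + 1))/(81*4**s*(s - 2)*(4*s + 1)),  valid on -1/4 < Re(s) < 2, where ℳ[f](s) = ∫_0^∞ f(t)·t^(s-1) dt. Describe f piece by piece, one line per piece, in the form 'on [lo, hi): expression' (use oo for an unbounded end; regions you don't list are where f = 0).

on [0, 1): sqrt(2)*t**(1/4)
on [1, 9/4): exp(-sqrt(t))
on [9/4, oo): 1/(16*t**2)

the power substitution comes off first: sqrt(2)*sqrt(t) on [0, 1); exp(-t) on [1, 3/2); 1/(16*t**4) on [3/2, ∞)
remove the common scale on t first: sqrt(t) on [0, 2); exp(-t/2) on [2, 3); t**(-4) on [3, ∞)
f breaks at 1, 9/4 into 3 integrals to sum
the [0, 1) slice contributes ∫ sqrt(2)*t**(1/4)·t^(s-1) dt
over [1, 9/4), the kernel integral of exp(-sqrt(t)) enters the sum
on [9/4, ∞): add ∫ 1/(16*t**2)·t^(s-1) dt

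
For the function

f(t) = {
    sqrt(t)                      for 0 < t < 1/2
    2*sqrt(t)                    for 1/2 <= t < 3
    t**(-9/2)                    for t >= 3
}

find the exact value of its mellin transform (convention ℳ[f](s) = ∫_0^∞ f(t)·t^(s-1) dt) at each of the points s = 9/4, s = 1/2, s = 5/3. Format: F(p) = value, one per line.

F(9/4) = 2**(1/4)*(-243 + 17540*6**(3/4))/5346
F(1/2) = 1783/324
F(5/3) = 2**(5/6)*(-459 + 33100*6**(1/6))/7956

invert the shared t-power to get 1 on [0, 1/2); 2 on [1/2, 3); t**(-5) on [3, ∞)
the shared t-power comes off first: t on [0, 1/2); 2*t on [1/2, 3); t**(-4) on [3, ∞)
linearity at 1/2, 3 turns ℳ[f](s) into 3 summed integrals
∫ over [0, 1/2) of sqrt(t)·t^(s-1) joins the sum
over [1/2, 3), the kernel integral of 2*sqrt(t) enters the sum
for t in [3, ∞): the term is ∫ t**(-9/2)·t^(s-1)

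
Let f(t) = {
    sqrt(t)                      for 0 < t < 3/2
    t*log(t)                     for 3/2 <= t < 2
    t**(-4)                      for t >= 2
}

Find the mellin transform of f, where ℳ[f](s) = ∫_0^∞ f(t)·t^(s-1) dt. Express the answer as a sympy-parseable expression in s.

along the cuts 3/2, 2, ℳ[f](s) splits into 3 integrals
over [0, 3/2), the kernel integral of sqrt(t) enters the sum
∫ t*log(t)·t^(s-1) over [3/2, 2)
on [2, ∞): add ∫ t**(-4)·t^(s-1) dt

(-32*2**(2*s)*(s - 4)*(2*s + 1) + 3**s*s*(s - 4)*(2*s + 1)*(-24*log(3) + 24*log(2)) + 3**s*(s - 4)*(2*s + 1)*(-24*log(3) + 24*log(2)) + 24*3**s*(s - 4)*(2*s + 1) + 16*3**s*sqrt(6)*(s - 4)*(s**2 + 2*s + 1) + 32*4**s*s*(s - 4)*(2*s + 1)*log(2) + 32*4**s*(s - 4)*(2*s + 1)*log(2) - 4**s*(2*s + 1)*(s**2 + 2*s + 1))/(16*2**s*(s - 4)*(2*s + 1)*(s**2 + 2*s + 1))
  -1/2 < Re(s) < 4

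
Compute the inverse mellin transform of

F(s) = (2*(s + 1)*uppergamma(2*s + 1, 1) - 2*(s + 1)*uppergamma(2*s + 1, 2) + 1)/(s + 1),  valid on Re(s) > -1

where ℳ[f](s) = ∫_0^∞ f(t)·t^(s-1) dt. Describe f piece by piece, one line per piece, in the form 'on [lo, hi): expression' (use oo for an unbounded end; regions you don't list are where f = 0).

on [0, 1): t
on [1, 4): sqrt(t)*exp(-sqrt(t))

undo the power substitution: t**2 on [0, 1); t*exp(-t) on [1, 2)
back out the shared t-power: t on [0, 1); exp(-t) on [1, 2)
the 2 pieces separated at 1 each add one integral
between 0 and 1 the integrand is t·t^(s-1)
between 1 and 4 the integrand is sqrt(t)*exp(-sqrt(t))·t^(s-1)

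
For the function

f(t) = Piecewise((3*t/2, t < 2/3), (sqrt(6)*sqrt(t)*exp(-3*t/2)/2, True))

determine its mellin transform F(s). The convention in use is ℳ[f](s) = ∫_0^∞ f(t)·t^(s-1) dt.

undo the common scale on t: t on [0, 1); sqrt(t)*exp(-t) on [1, ∞)
undo the shared t-power: sqrt(t) on [0, 1); exp(-t) on [1, ∞)
linearity at 2/3 turns ℳ[f](s) into 2 summed integrals
segment 0 to 2/3 holds 3*t/2; add its integral
the [2/3, ∞) slice contributes ∫ sqrt(6)*sqrt(t)*exp(-3*t/2)/2·t^(s-1) dt

(2/3)**s*((s + 1)*uppergamma(s + 1/2, 1) + 1)/(s + 1)
  Re(s) > -1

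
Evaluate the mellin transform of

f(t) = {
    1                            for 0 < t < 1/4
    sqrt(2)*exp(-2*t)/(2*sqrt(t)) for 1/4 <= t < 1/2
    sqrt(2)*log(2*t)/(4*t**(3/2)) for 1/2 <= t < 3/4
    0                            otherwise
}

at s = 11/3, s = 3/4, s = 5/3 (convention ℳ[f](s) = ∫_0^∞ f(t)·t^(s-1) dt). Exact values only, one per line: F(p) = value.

F(11/3) = -2**(1/3)*uppergamma(19/6, 1)/16 - 27*6**(1/6)*log(2)/416 - 81*6**(1/6)/2704 + 3*2**(2/3)/2816 + 9*2**(1/3)/676 + 27*6**(1/6)*log(3)/416 + 2**(1/3)*uppergamma(19/6, 1/2)/16
F(3/4) = -16*3**(1/4)/27 - 4*3**(1/4)*log(3)/9 - 2**(1/4)*uppergamma(1/4, 1)/2 + 2**(1/4)*uppergamma(1/4, 1/2)/2 + 4*3**(1/4)*log(2)/9 + sqrt(2)/3 + 8*2**(1/4)/9
F(5/3) = -9*6**(1/6) - 2**(1/3)*uppergamma(7/6, 1)/4 + 3*2**(2/3)/80 + 2**(1/3)*uppergamma(7/6, 1/2)/4 + log(3**(3*6**(1/6)/2)/2**(3*6**(1/6)/2)) + 9*2**(1/3)

invert the common scale on t to get 1 on [0, 1/2); exp(-t)/sqrt(t) on [1/2, 1); log(t)/t**(3/2) on [1, 3/2)
peel off the shared t-power: t on [0, 1/2); sqrt(t)*exp(-t) on [1/2, 1); log(t)/sqrt(t) on [1, 3/2)
invert the shared t-power to get sqrt(t) on [0, 1/2); exp(-t) on [1/2, 1); log(t)/t on [1, 3/2)
treat the 3 regions marked off by 1/4, 1/2 separately and sum
over [0, 1/4), the kernel integral of 1 enters the sum
for t in [1/4, 1/2): the term is ∫ sqrt(2)*exp(-2*t)/(2*sqrt(t))·t^(s-1)
piece [1/2, 3/4): integrate sqrt(2)*log(2*t)/(4*t**(3/2)) against the kernel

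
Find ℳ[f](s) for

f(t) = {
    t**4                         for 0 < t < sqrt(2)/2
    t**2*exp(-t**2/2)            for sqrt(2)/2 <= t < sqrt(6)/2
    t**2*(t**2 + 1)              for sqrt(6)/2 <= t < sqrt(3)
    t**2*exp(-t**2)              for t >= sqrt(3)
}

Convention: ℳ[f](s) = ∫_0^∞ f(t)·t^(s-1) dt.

peel off the power substitution: t**2 on [0, 1/2); t*exp(-t/2) on [1/2, 3/2); t*(t + 1) on [3/2, 3); …
undo the shared t-power: t on [0, 1/2); exp(-t/2) on [1/2, 3/2); t + 1 on [3/2, 3); …
split f at sqrt(2)/2, sqrt(6)/2, sqrt(3): ℳ[f](s) collects 4 kernel integrals
on [0, sqrt(2)/2): add ∫ t**4·t^(s-1) dt
over [sqrt(2)/2, sqrt(6)/2), the kernel integral of t**2*exp(-t**2/2) enters the sum
on [sqrt(6)/2, sqrt(3)): add ∫ t**2*(t**2 + 1)·t^(s-1) dt
∫ t**2*exp(-t**2)·t^(s-1) over [sqrt(3), ∞)

(2*2**(s/2)*(s + 2)*(s + 4)*uppergamma(s/2 + 1, 3) + 4*2**s*(s + 2)*(s + 4)*uppergamma(s/2 + 1, 1/4) - 4*2**s*(s + 2)*(s + 4)*uppergamma(s/2 + 1, 3/4) - 15*3**(s/2)*(s + 2) - 12*3**(s/2) + 48*6**(s/2)*(s + 2) + 24*6**(s/2) + s + 2)/(4*2**(s/2)*(s + 2)*(s + 4))
  Re(s) > -4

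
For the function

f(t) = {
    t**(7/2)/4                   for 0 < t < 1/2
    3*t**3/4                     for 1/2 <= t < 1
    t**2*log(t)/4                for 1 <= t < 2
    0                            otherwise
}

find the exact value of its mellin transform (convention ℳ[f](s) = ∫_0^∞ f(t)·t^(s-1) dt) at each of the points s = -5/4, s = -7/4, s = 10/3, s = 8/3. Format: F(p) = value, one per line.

F(-5/4) = -31*2**(3/4)/72 - 3*2**(1/4)/28 + 2**(3/4)*log(2)/3 + 55/63
F(-7/4) = -111*2**(1/4)/28 - 3*2**(3/4)/20 + 2**(1/4)*log(2) + 23/5
F(10/3) = -9*2**(1/3)/32 - 9*2**(2/3)/9728 + 3*2**(1/6)/10496 + 2475/19456 + 3*2**(1/3)*log(2)/2
F(8/3) = -9*2**(2/3)/49 - 9*2**(1/3)/4352 + 3*2**(5/6)/9472 + 1917/13328 + 6*2**(2/3)*log(2)/7

back out the common scale on t: 2*sqrt(2)*t**(7/2) on [0, 1/4); 6*t**3 on [1/4, 1/2); t**2*log(2*t) on [1/2, 1)
peel off the shared t-power: 2*sqrt(2)*t**(3/2) on [0, 1/4); 6*t on [1/4, 1/2); log(2*t) on [1/2, 1)
the common scale on t comes off first: t**(3/2) on [0, 1/2); 3*t on [1/2, 1); log(t) on [1, 2)
treat the 3 regions marked off by 1/2, 1 separately and sum
∫ t**(7/2)/4·t^(s-1) over [0, 1/2)
on [1/2, 1) integrate f = 3*t**3/4 against the kernel
between 1 and 2 the integrand is t**2*log(t)/4·t^(s-1)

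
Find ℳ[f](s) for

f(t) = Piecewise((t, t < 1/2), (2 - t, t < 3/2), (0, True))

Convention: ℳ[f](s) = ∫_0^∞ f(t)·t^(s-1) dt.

(3**s*s + 4*3**s - 2*s - 4)/(2*2**s*s*(s + 1))
  Re(s) > -1

along the cuts 1/2, ℳ[f](s) splits into 2 integrals
on [0, 1/2): add ∫ t·t^(s-1) dt
between 1/2 and 3/2 the integrand is (2 - t)·t^(s-1)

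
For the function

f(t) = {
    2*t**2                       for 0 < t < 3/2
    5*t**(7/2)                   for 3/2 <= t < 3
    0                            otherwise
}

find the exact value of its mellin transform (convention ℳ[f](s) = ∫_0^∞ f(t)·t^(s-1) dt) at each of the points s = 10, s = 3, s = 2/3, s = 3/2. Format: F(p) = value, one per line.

F(10) = -295245*sqrt(6)/8192 + 177147/8192 + 590490*sqrt(3)
F(3) = -3645*sqrt(6)/832 + 243/80 + 7290*sqrt(3)/13
F(2/3) = -243*2**(5/6)*3**(1/6)/80 + 27*2**(1/3)*3**(2/3)/32 + 486*3**(1/6)/5
F(3/2) = 27*sqrt(6)/28 + 7533/32

decompose at 3/2; ℳ[f](s) sums the 2 pieces' integrals
segment [0, 3/2) carries 2*t**2; integrate it
segment 3/2 to 3 holds 5*t**(7/2); add its integral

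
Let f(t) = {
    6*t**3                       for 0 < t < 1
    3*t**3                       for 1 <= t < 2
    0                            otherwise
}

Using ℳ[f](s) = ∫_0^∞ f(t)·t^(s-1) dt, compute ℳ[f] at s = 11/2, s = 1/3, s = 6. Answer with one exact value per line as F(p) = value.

F(11/2) = 6/17 + 1536*sqrt(2)/17
F(1/3) = 9/10 + 36*2**(1/3)/5
F(6) = 171

summing 2 kernel integrals split by 1 yields ℳ[f](s)
segment [0, 1) carries 6*t**3; integrate it
the [1, 2) slice contributes ∫ 3*t**3·t^(s-1) dt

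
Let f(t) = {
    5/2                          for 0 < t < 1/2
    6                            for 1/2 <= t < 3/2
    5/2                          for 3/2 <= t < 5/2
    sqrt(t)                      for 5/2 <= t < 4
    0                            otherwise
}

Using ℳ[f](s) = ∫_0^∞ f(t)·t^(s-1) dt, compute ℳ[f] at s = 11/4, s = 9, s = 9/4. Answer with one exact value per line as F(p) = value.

F(11/4) = 2**(1/4)*(-1375*sqrt(2)*5**(1/4) - 91 + 819*3**(3/4) + 1625*5**(3/4) + 11264*2**(1/4))/572
F(9) = 3283946999/58368 - 1953125*sqrt(10)/9728
F(9/4) = 2**(3/4)*(-225*sqrt(2)*5**(3/4) - 77 + 693*3**(1/4) + 1375*5**(1/4) + 2304*2**(3/4))/396

slice at 1/2, 3/2, 5/2, transform all 4 pieces, and sum them
∫ over [0, 1/2) of 5/2·t^(s-1) joins the sum
on [1/2, 3/2) integrate f = 6 against the kernel
segment 3/2 to 5/2 holds 5/2; add its integral
∫ sqrt(t)·t^(s-1) over [5/2, 4)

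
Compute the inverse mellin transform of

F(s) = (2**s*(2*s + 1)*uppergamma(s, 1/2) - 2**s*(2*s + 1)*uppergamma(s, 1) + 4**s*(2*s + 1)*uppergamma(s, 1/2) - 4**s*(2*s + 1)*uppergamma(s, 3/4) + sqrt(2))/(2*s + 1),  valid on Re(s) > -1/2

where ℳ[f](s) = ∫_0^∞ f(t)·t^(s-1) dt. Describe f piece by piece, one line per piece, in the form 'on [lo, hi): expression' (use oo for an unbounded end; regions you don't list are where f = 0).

on [0, 1): sqrt(2)*sqrt(t)/2
on [1, 2): exp(-t/2)
on [2, 3): exp(-t/4)

strip the common scale on t: sqrt(t) on [0, 1/2); exp(-t) on [1/2, 1); exp(-t/2) on [1, 3/2)
slice at 1, 2, transform all 3 pieces, and sum them
between 0 and 1 the integrand is sqrt(2)*sqrt(t)/2·t^(s-1)
over [1, 2), the kernel integral of exp(-t/2) enters the sum
over [2, 3), the kernel integral of exp(-t/4) enters the sum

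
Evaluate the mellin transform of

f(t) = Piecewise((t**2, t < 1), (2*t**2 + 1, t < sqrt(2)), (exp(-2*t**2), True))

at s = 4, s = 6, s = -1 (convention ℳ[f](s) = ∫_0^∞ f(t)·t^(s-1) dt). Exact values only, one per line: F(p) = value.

peel off the power substitution: t on [0, 1); 2*t + 1 on [1, 2); exp(-2*t) on [2, ∞)
summing 3 kernel integrals split by 1, sqrt(2) yields ℳ[f](s)
the [0, 1) slice contributes ∫ t**2·t^(s-1) dt
between 1 and sqrt(2) the integrand is (2*t**2 + 1)·t^(s-1)
between sqrt(2) and ∞ the integrand is exp(-2*t**2)·t^(s-1)

F(4) = 5*exp(-4)/8 + 13/4
F(6) = 13*exp(-4)/8 + 121/24
F(-1) = sqrt(2)*(-2*sqrt(pi)*exp(4)*erfc(2) + 1 + 3*exp(4))*exp(-4)/2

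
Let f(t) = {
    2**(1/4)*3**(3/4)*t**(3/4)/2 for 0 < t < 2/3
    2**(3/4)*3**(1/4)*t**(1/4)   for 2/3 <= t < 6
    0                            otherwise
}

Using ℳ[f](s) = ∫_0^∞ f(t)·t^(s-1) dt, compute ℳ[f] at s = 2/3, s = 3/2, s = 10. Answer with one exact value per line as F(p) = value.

invert the common scale on t to get t**(3/4) on [0, 1); 2*t**(1/4) on [1, 9)
back out the power substitution: t**(3/2) on [0, 1); 2*sqrt(t) on [1, 3)
along the cuts 2/3, ℳ[f](s) splits into 2 integrals
segment [0, 2/3) carries 2**(1/4)*3**(3/4)*t**(3/4)/2; integrate it
segment [2/3, 6) carries 2**(3/4)*3**(1/4)*t**(1/4); integrate it

F(2/3) = 4*2**(2/3)*3**(1/3)*(-23 + 102*3**(5/6))/187
F(3/2) = -88*sqrt(6)/567 + 144*sqrt(2)/7
F(10) = -20480/11567043 + 483729408*sqrt(3)/41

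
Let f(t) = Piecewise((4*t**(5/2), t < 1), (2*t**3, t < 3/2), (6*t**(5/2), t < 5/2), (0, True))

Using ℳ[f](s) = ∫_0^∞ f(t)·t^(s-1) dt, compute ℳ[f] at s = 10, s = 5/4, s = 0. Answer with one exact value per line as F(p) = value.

split f at 1, 3/2: ℳ[f](s) collects 3 kernel integrals
segment 0 to 1 holds 4*t**(5/2); add its integral
for t in [1, 3/2): the term is ∫ 2*t**3·t^(s-1)
between 3/2 and 5/2 the integrand is 6*t**(5/2)·t^(s-1)

F(10) = -1594323*sqrt(6)/51200 + 40079259/1331200 + 29296875*sqrt(10)/2048
F(5/4) = -27*2**(1/4)*3**(3/4)/10 + 152/255 + 81*2**(3/4)*3**(1/4)/68 + 25*2**(1/4)*5**(3/4)/2
F(0) = -27*sqrt(6)/10 + 191/60 + 15*sqrt(10)/2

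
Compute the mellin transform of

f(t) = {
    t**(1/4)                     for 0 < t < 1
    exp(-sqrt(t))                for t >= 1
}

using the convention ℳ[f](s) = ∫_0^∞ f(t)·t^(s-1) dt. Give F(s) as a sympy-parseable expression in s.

2*((4*s + 1)*uppergamma(2*s, 1) + 2)/(4*s + 1)
  Re(s) > -1/4

back out the power substitution: sqrt(t) on [0, 1); exp(-t) on [1, ∞)
summing 2 kernel integrals split by 1 yields ℳ[f](s)
∫ t**(1/4)·t^(s-1) over [0, 1)
on [1, ∞): add ∫ exp(-sqrt(t))·t^(s-1) dt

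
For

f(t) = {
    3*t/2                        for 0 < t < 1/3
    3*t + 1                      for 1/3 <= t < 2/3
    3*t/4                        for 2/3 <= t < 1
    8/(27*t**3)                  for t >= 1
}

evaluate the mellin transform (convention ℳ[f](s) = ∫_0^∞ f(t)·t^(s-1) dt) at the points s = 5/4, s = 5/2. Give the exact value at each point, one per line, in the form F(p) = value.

the common scale on t comes off first: t on [0, 1/2); 2*t + 1 on [1/2, 1); t/2 on [1, 3/2); …
slice at 1/3, 2/3, 1, transform all 4 pieces, and sum them
the [0, 1/3) slice contributes ∫ 3*t/2·t^(s-1) dt
segment 1/3 to 2/3 holds (3*t + 1); add its integral
∫ 3*t/4·t^(s-1) over [2/3, 1)
on [1, ∞): add ∫ 8/(27*t**3)·t^(s-1) dt

F(5/4) = 3**(3/4)*(-322 + 475*3**(1/4) + 924*2**(1/4))/2835
F(5/2) = -19*sqrt(3)/945 + 116*sqrt(6)/945 + 305/378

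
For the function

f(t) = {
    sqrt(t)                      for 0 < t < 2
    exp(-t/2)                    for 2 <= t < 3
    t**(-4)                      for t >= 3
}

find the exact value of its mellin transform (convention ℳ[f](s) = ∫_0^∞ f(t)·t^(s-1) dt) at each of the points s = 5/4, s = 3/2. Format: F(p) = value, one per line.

F(5/4) = -2*2**(1/4)*uppergamma(5/4, 3/2) + 4*3**(1/4)/297 + 2*2**(1/4)*uppergamma(5/4, 1) + 8*2**(3/4)/7
F(3/2) = -2*sqrt(3)*exp(-3/2) - sqrt(2)*sqrt(pi)*erfc(sqrt(6)/2) + 2*sqrt(3)/135 + sqrt(2)*sqrt(pi)*erfc(1) + 2*sqrt(2)*exp(-1) + 2

the 3 pieces separated at 2, 3 each add one integral
∫ over [0, 2) of sqrt(t)·t^(s-1) joins the sum
[2, 3) adds the kernel integral of exp(-t/2)
∫ over [3, ∞) of t**(-4)·t^(s-1) joins the sum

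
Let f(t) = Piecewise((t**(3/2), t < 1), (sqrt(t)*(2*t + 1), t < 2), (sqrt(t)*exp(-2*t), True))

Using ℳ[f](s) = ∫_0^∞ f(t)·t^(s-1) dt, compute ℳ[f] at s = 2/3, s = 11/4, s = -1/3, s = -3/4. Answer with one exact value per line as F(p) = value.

F(2/3) = -120/91 + 2**(5/6)*uppergamma(7/6, 4)/4 + 492*2**(1/6)/91
F(11/4) = -120/221 + 2**(3/4)*uppergamma(13/4, 4)/16 + 2208*2**(1/4)/221
F(-1/3) = -48/7 + 2**(5/6)*uppergamma(1/6, 4)/2 + 66*2**(1/6)/7
F(-3/4) = 2**(1/4)*uppergamma(-1/4, 4) + 2*2**(3/4)/3 + 8/3

the shared t-power comes off first: t on [0, 1); 2*t + 1 on [1, 2); exp(-2*t) on [2, ∞)
the 3 pieces separated at 1, 2 each add one integral
the [0, 1) slice contributes ∫ t**(3/2)·t^(s-1) dt
on [1, 2): add ∫ sqrt(t)*(2*t + 1)·t^(s-1) dt
piece [2, ∞): integrate sqrt(t)*exp(-2*t) against the kernel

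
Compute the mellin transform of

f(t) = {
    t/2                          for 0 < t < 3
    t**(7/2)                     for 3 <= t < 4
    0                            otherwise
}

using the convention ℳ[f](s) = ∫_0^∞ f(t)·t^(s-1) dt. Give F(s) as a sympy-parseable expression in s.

(512*2**(2*s)*(s + 1) + 3*3**s*(2*s + 7) - 108*3**(s + 1/2)*(s + 1))/(2*(s + 1)*(2*s + 7))
  Re(s) > -1

breakpoints 3: one integral from each of the 2 segments
∫ over [0, 3) of t/2·t^(s-1) joins the sum
on [3, 4) integrate f = t**(7/2) against the kernel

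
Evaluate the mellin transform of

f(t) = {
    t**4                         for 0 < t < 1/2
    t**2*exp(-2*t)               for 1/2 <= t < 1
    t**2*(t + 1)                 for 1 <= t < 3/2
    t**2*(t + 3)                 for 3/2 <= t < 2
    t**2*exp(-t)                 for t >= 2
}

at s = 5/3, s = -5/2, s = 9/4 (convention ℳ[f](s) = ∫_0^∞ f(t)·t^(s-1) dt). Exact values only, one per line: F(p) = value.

F(5/3) = 2**(1/3)*(-77112*3**(2/3) - 20400*2**(2/3) - 5236*uppergamma(11/3, 2) + 231 + 5236*uppergamma(11/3, 1) + 41888*2**(2/3)*uppergamma(11/3, 2) + 835584*2**(1/3))/83776
F(-5/2) = sqrt(2)*(3*sqrt(2)*(-2 - 2*sqrt(pi)*exp(2)*erfc(sqrt(2)) + sqrt(2)) + 12*E + (-5 - 12*sqrt(pi)*erfc(1) + 12*sqrt(pi)*erfc(sqrt(2)) + 8*sqrt(3))*exp(2))*exp(-2)/6
F(9/4) = 2**(3/4)*(-340200*3**(1/4) - 60800*2**(1/4) - 8925*uppergamma(17/4, 2) + 357 + 8925*uppergamma(17/4, 1) + 142800*2**(1/4)*uppergamma(17/4, 2) + 2483200*sqrt(2))/285600

strip the shared t-power: t**2 on [0, 1/2); exp(-2*t) on [1/2, 1); t + 1 on [1, 3/2); …
decompose at 1/2, 1, 3/2, 2; ℳ[f](s) sums the 5 pieces' integrals
over [0, 1/2), the kernel integral of t**4 enters the sum
segment [1/2, 1) carries t**2*exp(-2*t); integrate it
∫ t**2*(t + 1)·t^(s-1) over [1, 3/2)
the [3/2, 2) slice contributes ∫ t**2*(t + 3)·t^(s-1) dt
∫ t**2*exp(-t)·t^(s-1) over [2, ∞)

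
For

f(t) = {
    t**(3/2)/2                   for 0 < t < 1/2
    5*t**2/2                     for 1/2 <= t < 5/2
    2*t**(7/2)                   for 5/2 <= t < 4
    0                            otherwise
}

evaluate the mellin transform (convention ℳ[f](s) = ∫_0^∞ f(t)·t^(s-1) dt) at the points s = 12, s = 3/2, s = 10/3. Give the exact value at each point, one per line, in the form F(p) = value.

F(12) = -30517578125*sqrt(10)/507904 + sqrt(2)/442368 + 492699464858863/1777664
F(3/2) = -5*sqrt(2)/112 + 625*sqrt(10)/112 + 44467/120
F(10/3) = -46875*2**(1/6)*5**(5/6)/1312 + 3*2**(1/6)/928 + 46875*2**(2/3)*5**(1/3)/2048 + 201325977*2**(2/3)/83968

breakpoints 1/2, 5/2: one integral from each of the 3 segments
[0, 1/2) adds the kernel integral of t**(3/2)/2
between 1/2 and 5/2 the integrand is 5*t**2/2·t^(s-1)
for t in [5/2, 4): the term is ∫ 2*t**(7/2)·t^(s-1)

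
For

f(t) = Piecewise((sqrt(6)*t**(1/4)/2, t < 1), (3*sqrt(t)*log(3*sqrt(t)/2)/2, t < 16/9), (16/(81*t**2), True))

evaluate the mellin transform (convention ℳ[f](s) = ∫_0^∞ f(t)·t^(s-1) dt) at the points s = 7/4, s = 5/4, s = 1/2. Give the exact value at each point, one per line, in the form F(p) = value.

F(7/4) = -2*log(3)/3 + 544*sqrt(3)/6561 + 4/27 + 2*log(2)/3 + sqrt(6)/4 + 1024*sqrt(3)*log(2)/729
F(5/4) = -6*log(3)/7 - 1144*sqrt(3)/3969 + 12/49 + 6*log(2)/7 + sqrt(6)/3 + 256*sqrt(3)*log(2)/189
F(1/2) = -3*log(3)/2 - 19/36 + 2*sqrt(6)/3 + 25*log(2)/6

back out the power substitution: sqrt(6)*sqrt(t)/2 on [0, 1); 3*t*log(3*t/2)/2 on [1, 4/3); 16/(81*t**4) on [4/3, ∞)
undo the common scale on t: sqrt(t) on [0, 3/2); t*log(t) on [3/2, 2); t**(-4) on [2, ∞)
slice at 1, 16/9, transform all 3 pieces, and sum them
on [0, 1) integrate f = sqrt(6)*t**(1/4)/2 against the kernel
between 1 and 16/9 the integrand is 3*sqrt(t)*log(3*sqrt(t)/2)/2·t^(s-1)
on [16/9, ∞) integrate f = 16/(81*t**2) against the kernel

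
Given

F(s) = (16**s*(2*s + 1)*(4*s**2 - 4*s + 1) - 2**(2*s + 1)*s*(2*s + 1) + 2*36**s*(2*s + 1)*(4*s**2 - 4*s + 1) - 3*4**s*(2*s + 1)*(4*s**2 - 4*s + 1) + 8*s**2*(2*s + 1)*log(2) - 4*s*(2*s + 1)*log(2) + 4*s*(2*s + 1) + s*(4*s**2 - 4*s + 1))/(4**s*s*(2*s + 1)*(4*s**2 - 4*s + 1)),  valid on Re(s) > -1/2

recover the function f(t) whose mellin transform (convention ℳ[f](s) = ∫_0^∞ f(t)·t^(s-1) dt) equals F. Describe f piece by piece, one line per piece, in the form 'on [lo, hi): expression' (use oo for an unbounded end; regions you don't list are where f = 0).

on [0, 1/4): sqrt(t)
on [1/4, 1): log(sqrt(t))/sqrt(t)
on [1, 4): 3
on [4, 9): 2

undo the power substitution: t on [0, 1/2); log(t)/t on [1/2, 1); 3 on [1, 2); …
the 4 pieces separated at 1/4, 1, 4 each add one integral
∫ over [0, 1/4) of sqrt(t)·t^(s-1) joins the sum
between 1/4 and 1 the integrand is log(sqrt(t))/sqrt(t)·t^(s-1)
∫ 3·t^(s-1) over [1, 4)
the [4, 9) slice contributes ∫ 2·t^(s-1) dt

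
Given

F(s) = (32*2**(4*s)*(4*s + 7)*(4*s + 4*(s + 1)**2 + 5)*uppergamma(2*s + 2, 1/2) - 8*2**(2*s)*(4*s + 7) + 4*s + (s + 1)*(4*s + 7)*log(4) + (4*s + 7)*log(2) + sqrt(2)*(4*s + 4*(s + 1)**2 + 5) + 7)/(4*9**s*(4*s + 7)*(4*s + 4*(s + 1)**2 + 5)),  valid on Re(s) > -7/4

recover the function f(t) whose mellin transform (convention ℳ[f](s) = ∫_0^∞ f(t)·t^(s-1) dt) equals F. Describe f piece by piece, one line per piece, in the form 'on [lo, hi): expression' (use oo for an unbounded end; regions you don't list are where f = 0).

on [0, 1/9): 27*sqrt(6)*t**(7/4)/16
on [1/9, 4/9): 27*t**(3/2)*log(3*sqrt(t)/2)/8
on [4/9, oo): 9*t*exp(-3*sqrt(t)/4)/4

reversing the power substitution: 27*sqrt(6)*t**(7/2)/16 on [0, 1/3); 27*t**3*log(3*t/2)/8 on [1/3, 2/3); 9*t**2*exp(-3*t/4)/4 on [2/3, ∞)
back out the common scale on t: t**(7/2) on [0, 1/2); t**3*log(t) on [1/2, 1); t**2*exp(-t/2) on [1, ∞)
remove the shared t-power first: t**(3/2) on [0, 1/2); t*log(t) on [1/2, 1); exp(-t/2) on [1, ∞)
breakpoints 1/9, 4/9: one integral from each of the 3 segments
on [0, 1/9) integrate f = 27*sqrt(6)*t**(7/4)/16 against the kernel
on [1/9, 4/9): add ∫ 27*t**(3/2)*log(3*sqrt(t)/2)/8·t^(s-1) dt
the [4/9, ∞) slice contributes ∫ 9*t*exp(-3*sqrt(t)/4)/4·t^(s-1) dt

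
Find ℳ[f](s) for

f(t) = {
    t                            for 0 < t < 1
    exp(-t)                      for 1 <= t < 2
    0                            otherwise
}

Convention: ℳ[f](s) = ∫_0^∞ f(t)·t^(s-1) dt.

((s + 1)*uppergamma(s, 1) - (s + 1)*uppergamma(s, 2) + 1)/(s + 1)
  Re(s) > -1

breakpoints 1: one integral from each of the 2 segments
on [0, 1): add ∫ t·t^(s-1) dt
∫ over [1, 2) of exp(-t)·t^(s-1) joins the sum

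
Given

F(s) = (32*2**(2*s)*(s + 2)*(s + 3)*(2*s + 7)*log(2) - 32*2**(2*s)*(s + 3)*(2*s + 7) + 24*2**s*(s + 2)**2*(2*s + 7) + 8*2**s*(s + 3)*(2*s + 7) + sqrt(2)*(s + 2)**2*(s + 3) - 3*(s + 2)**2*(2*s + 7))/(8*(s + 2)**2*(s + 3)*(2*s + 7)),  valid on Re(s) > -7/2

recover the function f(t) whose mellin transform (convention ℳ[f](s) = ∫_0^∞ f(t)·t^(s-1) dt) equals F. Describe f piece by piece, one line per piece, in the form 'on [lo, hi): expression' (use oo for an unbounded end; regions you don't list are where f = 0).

remove the common scale on t first: t**(7/2) on [0, 1/2); 3*t**3 on [1/2, 1); t**2*log(t) on [1, 2)
undo the shared t-power: t**(3/2) on [0, 1/2); 3*t on [1/2, 1); log(t) on [1, 2)
cuts at 1, 2: linearity sums the 3 kernel integrals
over [0, 1), the kernel integral of sqrt(2)*t**(7/2)/16 enters the sum
on [1, 2) integrate f = 3*t**3/8 against the kernel
[2, 4) adds the kernel integral of t**2*log(t/2)/4

on [0, 1): sqrt(2)*t**(7/2)/16
on [1, 2): 3*t**3/8
on [2, 4): t**2*log(t/2)/4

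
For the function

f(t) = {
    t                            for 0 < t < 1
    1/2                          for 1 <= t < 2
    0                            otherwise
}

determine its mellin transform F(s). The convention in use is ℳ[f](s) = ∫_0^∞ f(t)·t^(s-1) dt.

cuts at 1: linearity sums the 2 kernel integrals
[0, 1) adds the kernel integral of t
on [1, 2) integrate f = 1/2 against the kernel

(2**s*(s + 1) + s - 1)/(2*s*(s + 1))
  Re(s) > -1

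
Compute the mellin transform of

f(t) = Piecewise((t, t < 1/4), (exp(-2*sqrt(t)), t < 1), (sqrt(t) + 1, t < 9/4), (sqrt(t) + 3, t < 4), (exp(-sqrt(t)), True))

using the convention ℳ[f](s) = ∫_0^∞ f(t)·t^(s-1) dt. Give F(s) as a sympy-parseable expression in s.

remove the power substitution first: t**2 on [0, 1/2); exp(-2*t) on [1/2, 1); t + 1 on [1, 3/2); …
treat the 5 regions marked off by 1/4, 1, 9/4, 4 separately and sum
piece [0, 1/4): integrate t against the kernel
[1/4, 1) adds the kernel integral of exp(-2*sqrt(t))
piece [1, 9/4): integrate (sqrt(t) + 1) against the kernel
∫ (sqrt(t) + 3)·t^(s-1) over [9/4, 4)
[4, ∞) adds the kernel integral of exp(-sqrt(t))

(40*2**(4*s)*s*(s + 1) + 12*2**(4*s)*(s + 1) + 8*2**(2*s)*s*(s + 1)*(2*s + 1)*uppergamma(2*s, 2) - 16*2**(2*s)*s*(s + 1) - 4*2**(2*s)*(s + 1) - 16*9**s*s*(s + 1) - 8*9**s*(s + 1) + 8*s*(s + 1)*(2*s + 1)*uppergamma(2*s, 1) - 8*s*(s + 1)*(2*s + 1)*uppergamma(2*s, 2) + s*(2*s + 1))/(4*2**(2*s)*s*(s + 1)*(2*s + 1))
  Re(s) > -1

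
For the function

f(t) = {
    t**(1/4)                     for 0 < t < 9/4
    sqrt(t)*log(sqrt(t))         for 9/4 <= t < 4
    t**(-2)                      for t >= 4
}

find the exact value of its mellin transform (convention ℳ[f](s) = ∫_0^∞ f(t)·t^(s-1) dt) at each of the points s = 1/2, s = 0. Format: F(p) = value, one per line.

strip the power substitution: sqrt(t) on [0, 3/2); t*log(t) on [3/2, 2); t**(-4) on [2, ∞)
treat the 3 regions marked off by 9/4, 4 separately and sum
between 0 and 9/4 the integrand is t**(1/4)·t^(s-1)
segment [9/4, 4) carries sqrt(t)*log(sqrt(t)); integrate it
∫ t**(-2)·t^(s-1) over [4, ∞)

F(1/2) = -9*log(3)/4 - 19/24 + sqrt(6) + 25*log(2)/4
F(0) = -31/32 + log(128/27) + 2*sqrt(6)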